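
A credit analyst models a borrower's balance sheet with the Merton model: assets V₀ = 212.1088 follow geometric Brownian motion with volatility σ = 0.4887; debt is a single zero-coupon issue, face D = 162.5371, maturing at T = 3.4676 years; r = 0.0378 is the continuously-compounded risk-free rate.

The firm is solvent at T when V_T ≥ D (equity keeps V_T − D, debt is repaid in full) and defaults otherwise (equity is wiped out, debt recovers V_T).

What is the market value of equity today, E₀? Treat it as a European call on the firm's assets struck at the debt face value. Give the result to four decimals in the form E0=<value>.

d₁ = [ln(V₀/D) + (r + σ²/2)T] / (σ√T)
   = [ln(212.1088/162.5371) + (0.0378 + 0.5·0.4887²)·3.4676] / (0.4887·√3.4676)
   = [0.266193 + 0.545155] / 0.910032 = 0.891559
d₂ = d₁ − σ√T = 0.891559 − 0.910032 = -0.018473
N(d₁) = 0.813685,  N(d₂) = 0.492631,  e^(−rT) = 0.877152
E₀ = V₀·N(d₁) − D·e^(−rT)·N(d₂)
   = 212.1088·0.813685 − 162.5371·0.877152·0.492631 = 102.355618

E0=102.3556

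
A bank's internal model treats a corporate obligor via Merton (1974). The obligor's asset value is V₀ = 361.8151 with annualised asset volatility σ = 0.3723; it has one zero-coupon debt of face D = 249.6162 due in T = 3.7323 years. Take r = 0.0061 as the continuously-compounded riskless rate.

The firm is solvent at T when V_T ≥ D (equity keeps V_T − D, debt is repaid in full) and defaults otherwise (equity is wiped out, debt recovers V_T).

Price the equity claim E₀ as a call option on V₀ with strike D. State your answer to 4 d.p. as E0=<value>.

d₁ = [ln(V₀/D) + (r + σ²/2)T] / (σ√T)
   = [ln(361.8151/249.6162) + (0.0061 + 0.5·0.3723²)·3.7323] / (0.3723·√3.7323)
   = [0.371209 + 0.281429] / 0.719252 = 0.907384
d₂ = d₁ − σ√T = 0.907384 − 0.719252 = 0.188131
N(d₁) = 0.817898,  N(d₂) = 0.574613,  e^(−rT) = 0.977490
E₀ = V₀·N(d₁) − D·e^(−rT)·N(d₂)
   = 361.8151·0.817898 − 249.6162·0.977490·0.574613 = 155.723755

E0=155.7238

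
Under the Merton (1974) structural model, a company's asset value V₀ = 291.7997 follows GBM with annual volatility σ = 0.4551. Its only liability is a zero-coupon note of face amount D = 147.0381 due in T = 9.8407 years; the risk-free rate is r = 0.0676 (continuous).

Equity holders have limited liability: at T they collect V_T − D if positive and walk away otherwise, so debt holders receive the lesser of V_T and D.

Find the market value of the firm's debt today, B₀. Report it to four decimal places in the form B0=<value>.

d₁ = [ln(V₀/D) + (r + σ²/2)T] / (σ√T)
   = [ln(291.7997/147.0381) + (0.0676 + 0.5·0.4551²)·9.8407] / (0.4551·√9.8407)
   = [0.685376 + 1.684315] / 1.427644 = 1.659861
d₂ = d₁ − σ√T = 1.659861 − 1.427644 = 0.232218
N(d₁) = 0.951529,  N(d₂) = 0.591815,  e^(−rT) = 0.514155
E₀ = V₀·N(d₁) − D·e^(−rT)·N(d₂)
   = 291.7997·0.951529 − 147.0381·0.514155·0.591815 = 232.914388
B₀ = V₀ − E₀ = 291.7997 − 232.914388 = 58.885312

B0=58.8853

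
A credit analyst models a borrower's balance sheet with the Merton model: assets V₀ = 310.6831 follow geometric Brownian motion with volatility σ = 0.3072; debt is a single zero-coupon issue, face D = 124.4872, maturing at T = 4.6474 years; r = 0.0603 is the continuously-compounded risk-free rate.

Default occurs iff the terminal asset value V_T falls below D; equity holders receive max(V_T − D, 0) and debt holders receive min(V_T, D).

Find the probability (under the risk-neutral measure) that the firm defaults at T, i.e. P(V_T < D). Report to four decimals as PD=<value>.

PD=0.0704

d₁ = [ln(V₀/D) + (r + σ²/2)T] / (σ√T)
   = [ln(310.6831/124.4872) + (0.0603 + 0.5·0.3072²)·4.6474] / (0.3072·√4.6474)
   = [0.914571 + 0.499530] / 0.662257 = 2.135276
d₂ = d₁ − σ√T = 2.135276 − 0.662257 = 1.473020
risk-neutral PD = N(−d₂) = N(-1.473020) = 0.070373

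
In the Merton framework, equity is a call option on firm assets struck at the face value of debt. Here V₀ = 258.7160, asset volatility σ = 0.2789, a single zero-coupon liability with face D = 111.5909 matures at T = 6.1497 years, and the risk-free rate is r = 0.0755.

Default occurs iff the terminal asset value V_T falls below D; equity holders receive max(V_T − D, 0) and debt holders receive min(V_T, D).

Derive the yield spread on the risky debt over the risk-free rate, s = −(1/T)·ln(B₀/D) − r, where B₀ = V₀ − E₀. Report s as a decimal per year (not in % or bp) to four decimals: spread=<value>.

d₁ = [ln(V₀/D) + (r + σ²/2)T] / (σ√T)
   = [ln(258.7160/111.5909) + (0.0755 + 0.5·0.2789²)·6.1497] / (0.2789·√6.1497)
   = [0.840891 + 0.703480] / 0.691633 = 2.232936
d₂ = d₁ − σ√T = 2.232936 − 0.691633 = 1.541304
N(d₁) = 0.987223,  N(d₂) = 0.938379,  e^(−rT) = 0.628573
E₀ = V₀·N(d₁) − D·e^(−rT)·N(d₂)
   = 258.7160·0.987223 − 111.5909·0.628573·0.938379 = 189.589734
B₀ = V₀ − E₀ = 258.7160 − 189.589734 = 69.126266
spread = −(1/T)·ln(B₀/D) − r = −(1/6.1497)·ln(69.126266/111.5909) − 0.0755 = 0.00237449

spread=0.0024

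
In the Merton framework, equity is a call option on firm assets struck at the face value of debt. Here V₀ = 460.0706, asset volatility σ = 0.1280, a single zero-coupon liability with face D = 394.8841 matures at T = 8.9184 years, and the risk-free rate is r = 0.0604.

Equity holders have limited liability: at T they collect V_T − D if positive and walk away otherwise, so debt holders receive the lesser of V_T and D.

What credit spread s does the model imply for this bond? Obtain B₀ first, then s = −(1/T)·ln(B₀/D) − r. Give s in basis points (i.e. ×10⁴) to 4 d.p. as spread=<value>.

spread=8.3682

d₁ = [ln(V₀/D) + (r + σ²/2)T] / (σ√T)
   = [ln(460.0706/394.8841) + (0.0604 + 0.5·0.1280²)·8.9184] / (0.1280·√8.9184)
   = [0.152788 + 0.611731] / 0.382255 = 2.000021
d₂ = d₁ − σ√T = 2.000021 − 0.382255 = 1.617766
N(d₁) = 0.977251,  N(d₂) = 0.947143,  e^(−rT) = 0.583523
E₀ = V₀·N(d₁) − D·e^(−rT)·N(d₂)
   = 460.0706·0.977251 − 394.8841·0.583523·0.947143 = 231.359903
B₀ = V₀ − E₀ = 460.0706 − 231.359903 = 228.710697
spread = −(1/T)·ln(B₀/D) − r = −(1/8.9184)·ln(228.710697/394.8841) − 0.0604 = 0.00083682
in basis points: 0.00083682 × 10⁴ = 8.3682 bp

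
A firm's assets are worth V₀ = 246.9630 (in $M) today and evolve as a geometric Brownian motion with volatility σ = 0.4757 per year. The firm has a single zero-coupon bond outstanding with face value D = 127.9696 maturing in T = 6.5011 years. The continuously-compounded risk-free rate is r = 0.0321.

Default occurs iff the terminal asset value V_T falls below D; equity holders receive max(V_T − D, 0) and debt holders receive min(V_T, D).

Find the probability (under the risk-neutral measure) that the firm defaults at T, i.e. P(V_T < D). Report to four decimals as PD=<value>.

PD=0.4571

d₁ = [ln(V₀/D) + (r + σ²/2)T] / (σ√T)
   = [ln(246.9630/127.9696) + (0.0321 + 0.5·0.4757²)·6.5011] / (0.4757·√6.5011)
   = [0.657446 + 0.944254] / 1.212904 = 1.320549
d₂ = d₁ − σ√T = 1.320549 − 1.212904 = 0.107645
risk-neutral PD = N(−d₂) = N(-0.107645) = 0.457139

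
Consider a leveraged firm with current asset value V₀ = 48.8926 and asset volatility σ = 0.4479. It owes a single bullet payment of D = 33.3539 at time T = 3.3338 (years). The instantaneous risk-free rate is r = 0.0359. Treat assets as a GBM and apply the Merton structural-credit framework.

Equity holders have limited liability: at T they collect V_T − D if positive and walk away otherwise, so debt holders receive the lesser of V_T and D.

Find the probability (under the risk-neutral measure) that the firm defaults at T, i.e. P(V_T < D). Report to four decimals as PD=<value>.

PD=0.4187

d₁ = [ln(V₀/D) + (r + σ²/2)T] / (σ√T)
   = [ln(48.8926/33.3539) + (0.0359 + 0.5·0.4479²)·3.3338] / (0.4479·√3.3338)
   = [0.382451 + 0.454088] / 0.817807 = 1.022905
d₂ = d₁ − σ√T = 1.022905 − 0.817807 = 0.205098
risk-neutral PD = N(−d₂) = N(-0.205098) = 0.418748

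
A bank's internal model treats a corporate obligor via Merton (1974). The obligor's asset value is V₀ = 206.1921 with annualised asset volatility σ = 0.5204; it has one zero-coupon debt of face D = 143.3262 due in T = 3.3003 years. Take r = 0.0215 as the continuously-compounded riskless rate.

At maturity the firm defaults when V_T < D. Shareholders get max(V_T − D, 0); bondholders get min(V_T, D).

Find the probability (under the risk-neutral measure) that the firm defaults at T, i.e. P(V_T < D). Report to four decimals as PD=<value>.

PD=0.5052

d₁ = [ln(V₀/D) + (r + σ²/2)T] / (σ√T)
   = [ln(206.1921/143.3262) + (0.0215 + 0.5·0.5204²)·3.3003] / (0.5204·√3.3003)
   = [0.363685 + 0.517844] / 0.945397 = 0.932444
d₂ = d₁ − σ√T = 0.932444 − 0.945397 = -0.012953
risk-neutral PD = N(−d₂) = N(0.012953) = 0.505167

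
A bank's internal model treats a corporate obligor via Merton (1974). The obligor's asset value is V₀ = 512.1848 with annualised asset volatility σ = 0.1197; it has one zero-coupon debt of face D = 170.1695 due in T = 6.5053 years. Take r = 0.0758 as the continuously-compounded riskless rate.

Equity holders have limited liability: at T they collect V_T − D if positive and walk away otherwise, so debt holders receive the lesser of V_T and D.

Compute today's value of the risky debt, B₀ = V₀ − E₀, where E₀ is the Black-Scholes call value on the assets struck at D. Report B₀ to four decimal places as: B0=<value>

B0=103.9275

d₁ = [ln(V₀/D) + (r + σ²/2)T] / (σ√T)
   = [ln(512.1848/170.1695) + (0.0758 + 0.5·0.1197²)·6.5053] / (0.1197·√6.5053)
   = [1.101890 + 0.539706] / 0.305301 = 5.376982
d₂ = d₁ − σ√T = 5.376982 − 0.305301 = 5.071682
N(d₁) = 1.000000,  N(d₂) = 1.000000,  e^(−rT) = 0.610729
E₀ = V₀·N(d₁) − D·e^(−rT)·N(d₂)
   = 512.1848·1.000000 − 170.1695·0.610729·1.000000 = 408.257330
B₀ = V₀ − E₀ = 512.1848 − 408.257330 = 103.927470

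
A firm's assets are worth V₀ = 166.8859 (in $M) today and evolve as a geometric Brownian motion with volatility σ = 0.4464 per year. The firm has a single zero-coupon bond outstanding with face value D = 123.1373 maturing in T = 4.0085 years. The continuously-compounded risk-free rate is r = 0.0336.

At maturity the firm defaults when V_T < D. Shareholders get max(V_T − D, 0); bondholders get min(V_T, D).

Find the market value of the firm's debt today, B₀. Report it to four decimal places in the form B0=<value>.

d₁ = [ln(V₀/D) + (r + σ²/2)T] / (σ√T)
   = [ln(166.8859/123.1373) + (0.0336 + 0.5·0.4464²)·4.0085] / (0.4464·√4.0085)
   = [0.304010 + 0.534078] / 0.893748 = 0.937724
d₂ = d₁ − σ√T = 0.937724 − 0.893748 = 0.043976
N(d₁) = 0.825807,  N(d₂) = 0.517538,  e^(−rT) = 0.873991
E₀ = V₀·N(d₁) − D·e^(−rT)·N(d₂)
   = 166.8859·0.825807 − 123.1373·0.873991·0.517538 = 82.117622
B₀ = V₀ − E₀ = 166.8859 − 82.117622 = 84.768278

B0=84.7683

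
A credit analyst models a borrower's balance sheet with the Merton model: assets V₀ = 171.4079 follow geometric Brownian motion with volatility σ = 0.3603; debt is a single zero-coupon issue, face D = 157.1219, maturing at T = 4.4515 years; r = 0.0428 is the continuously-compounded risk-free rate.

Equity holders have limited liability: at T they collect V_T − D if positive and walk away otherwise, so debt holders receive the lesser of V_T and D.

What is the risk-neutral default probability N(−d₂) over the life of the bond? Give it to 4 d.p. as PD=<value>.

d₁ = [ln(V₀/D) + (r + σ²/2)T] / (σ√T)
   = [ln(171.4079/157.1219) + (0.0428 + 0.5·0.3603²)·4.4515] / (0.3603·√4.4515)
   = [0.087024 + 0.479462] / 0.760182 = 0.745199
d₂ = d₁ − σ√T = 0.745199 − 0.760182 = -0.014983
risk-neutral PD = N(−d₂) = N(0.014983) = 0.505977

PD=0.5060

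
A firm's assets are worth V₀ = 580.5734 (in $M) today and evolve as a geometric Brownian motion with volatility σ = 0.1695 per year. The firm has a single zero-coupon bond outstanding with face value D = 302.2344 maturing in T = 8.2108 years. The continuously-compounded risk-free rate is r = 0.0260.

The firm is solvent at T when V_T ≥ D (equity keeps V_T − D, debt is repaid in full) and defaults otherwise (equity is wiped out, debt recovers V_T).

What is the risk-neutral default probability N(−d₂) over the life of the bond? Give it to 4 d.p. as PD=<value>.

d₁ = [ln(V₀/D) + (r + σ²/2)T] / (σ√T)
   = [ln(580.5734/302.2344) + (0.0260 + 0.5·0.1695²)·8.2108] / (0.1695·√8.2108)
   = [0.652813 + 0.331430] / 0.485694 = 2.026469
d₂ = d₁ − σ√T = 2.026469 − 0.485694 = 1.540776
risk-neutral PD = N(−d₂) = N(-1.540776) = 0.061686

PD=0.0617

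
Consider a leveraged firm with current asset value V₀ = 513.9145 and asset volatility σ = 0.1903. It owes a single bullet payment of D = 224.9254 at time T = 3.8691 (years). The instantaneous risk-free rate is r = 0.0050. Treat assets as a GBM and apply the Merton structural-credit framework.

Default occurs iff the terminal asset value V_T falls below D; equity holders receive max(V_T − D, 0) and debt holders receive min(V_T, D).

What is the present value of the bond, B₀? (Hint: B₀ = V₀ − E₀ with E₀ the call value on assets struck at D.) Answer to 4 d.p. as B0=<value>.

B0=220.1034

d₁ = [ln(V₀/D) + (r + σ²/2)T] / (σ√T)
   = [ln(513.9145/224.9254) + (0.0050 + 0.5·0.1903²)·3.8691] / (0.1903·√3.8691)
   = [0.826288 + 0.089403] / 0.374321 = 2.446276
d₂ = d₁ − σ√T = 2.446276 − 0.374321 = 2.071955
N(d₁) = 0.992783,  N(d₂) = 0.980865,  e^(−rT) = 0.980840
E₀ = V₀·N(d₁) − D·e^(−rT)·N(d₂)
   = 513.9145·0.992783 − 224.9254·0.980840·0.980865 = 293.811085
B₀ = V₀ − E₀ = 513.9145 − 293.811085 = 220.103415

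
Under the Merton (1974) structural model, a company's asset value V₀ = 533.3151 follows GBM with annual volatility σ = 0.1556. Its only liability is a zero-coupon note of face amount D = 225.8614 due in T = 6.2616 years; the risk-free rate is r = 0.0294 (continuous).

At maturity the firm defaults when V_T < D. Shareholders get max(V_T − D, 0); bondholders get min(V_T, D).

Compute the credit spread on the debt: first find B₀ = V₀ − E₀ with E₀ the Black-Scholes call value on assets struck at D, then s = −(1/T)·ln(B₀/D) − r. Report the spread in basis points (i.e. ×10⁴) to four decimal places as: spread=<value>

d₁ = [ln(V₀/D) + (r + σ²/2)T] / (σ√T)
   = [ln(533.3151/225.8614) + (0.0294 + 0.5·0.1556²)·6.2616] / (0.1556·√6.2616)
   = [0.859191 + 0.259892] / 0.389361 = 2.874154
d₂ = d₁ − σ√T = 2.874154 − 0.389361 = 2.484793
N(d₁) = 0.997974,  N(d₂) = 0.993519,  e^(−rT) = 0.831860
E₀ = V₀·N(d₁) − D·e^(−rT)·N(d₂)
   = 533.3151·0.997974 − 225.8614·0.831860·0.993519 = 345.567507
B₀ = V₀ − E₀ = 533.3151 − 345.567507 = 187.747593
spread = −(1/T)·ln(B₀/D) − r = −(1/6.2616)·ln(187.747593/225.8614) − 0.0294 = 0.00011691
in basis points: 0.00011691 × 10⁴ = 1.1691 bp

spread=1.1691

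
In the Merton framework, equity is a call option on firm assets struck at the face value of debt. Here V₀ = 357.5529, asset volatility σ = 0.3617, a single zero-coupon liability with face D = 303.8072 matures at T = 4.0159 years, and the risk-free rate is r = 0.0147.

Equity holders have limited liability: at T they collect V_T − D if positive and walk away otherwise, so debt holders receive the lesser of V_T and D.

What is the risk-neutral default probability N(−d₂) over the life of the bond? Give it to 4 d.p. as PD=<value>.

d₁ = [ln(V₀/D) + (r + σ²/2)T] / (σ√T)
   = [ln(357.5529/303.8072) + (0.0147 + 0.5·0.3617²)·4.0159] / (0.3617·√4.0159)
   = [0.162890 + 0.321728] / 0.724836 = 0.668589
d₂ = d₁ − σ√T = 0.668589 − 0.724836 = -0.056247
risk-neutral PD = N(−d₂) = N(0.056247) = 0.522428

PD=0.5224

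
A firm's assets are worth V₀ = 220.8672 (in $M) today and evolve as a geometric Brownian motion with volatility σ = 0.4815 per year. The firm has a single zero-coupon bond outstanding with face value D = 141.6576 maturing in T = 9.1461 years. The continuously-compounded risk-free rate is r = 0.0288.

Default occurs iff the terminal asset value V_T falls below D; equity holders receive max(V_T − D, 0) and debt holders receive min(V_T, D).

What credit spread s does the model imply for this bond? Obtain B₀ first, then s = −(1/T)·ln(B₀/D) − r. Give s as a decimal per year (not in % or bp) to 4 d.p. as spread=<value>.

d₁ = [ln(V₀/D) + (r + σ²/2)T] / (σ√T)
   = [ln(220.8672/141.6576) + (0.0288 + 0.5·0.4815²)·9.1461] / (0.4815·√9.1461)
   = [0.444149 + 1.323634] / 1.456177 = 1.213989
d₂ = d₁ − σ√T = 1.213989 − 1.456177 = -0.242189
N(d₁) = 0.887624,  N(d₂) = 0.404317,  e^(−rT) = 0.768429
E₀ = V₀·N(d₁) − D·e^(−rT)·N(d₂)
   = 220.8672·0.887624 − 141.6576·0.768429·0.404317 = 152.035603
B₀ = V₀ − E₀ = 220.8672 − 152.035603 = 68.831597
spread = −(1/T)·ln(B₀/D) − r = −(1/9.1461)·ln(68.831597/141.6576) − 0.0288 = 0.05011341

spread=0.0501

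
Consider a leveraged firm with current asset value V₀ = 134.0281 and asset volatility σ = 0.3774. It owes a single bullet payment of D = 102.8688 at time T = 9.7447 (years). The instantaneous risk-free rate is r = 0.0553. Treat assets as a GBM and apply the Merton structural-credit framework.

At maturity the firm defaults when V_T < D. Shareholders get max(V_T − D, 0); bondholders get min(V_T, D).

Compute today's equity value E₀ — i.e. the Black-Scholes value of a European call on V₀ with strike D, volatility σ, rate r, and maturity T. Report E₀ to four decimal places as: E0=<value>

E0=88.1478

d₁ = [ln(V₀/D) + (r + σ²/2)T] / (σ√T)
   = [ln(134.0281/102.8688) + (0.0553 + 0.5·0.3774²)·9.7447] / (0.3774·√9.7447)
   = [0.264595 + 1.232854] / 1.178111 = 1.271060
d₂ = d₁ − σ√T = 1.271060 − 1.178111 = 0.092949
N(d₁) = 0.898146,  N(d₂) = 0.537028,  e^(−rT) = 0.583400
E₀ = V₀·N(d₁) − D·e^(−rT)·N(d₂)
   = 134.0281·0.898146 − 102.8688·0.583400·0.537028 = 88.147821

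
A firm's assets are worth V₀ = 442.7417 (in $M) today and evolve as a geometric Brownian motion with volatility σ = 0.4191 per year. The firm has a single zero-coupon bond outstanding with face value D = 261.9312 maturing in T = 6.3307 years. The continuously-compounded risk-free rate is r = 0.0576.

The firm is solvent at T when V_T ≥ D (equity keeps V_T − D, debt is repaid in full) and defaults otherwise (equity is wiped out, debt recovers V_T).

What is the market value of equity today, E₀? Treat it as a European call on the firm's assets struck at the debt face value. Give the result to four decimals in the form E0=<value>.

d₁ = [ln(V₀/D) + (r + σ²/2)T] / (σ√T)
   = [ln(442.7417/261.9312) + (0.0576 + 0.5·0.4191²)·6.3307] / (0.4191·√6.3307)
   = [0.524905 + 0.920626] / 1.054493 = 1.370830
d₂ = d₁ − σ√T = 1.370830 − 1.054493 = 0.316338
N(d₁) = 0.914786,  N(d₂) = 0.624127,  e^(−rT) = 0.694441
E₀ = V₀·N(d₁) − D·e^(−rT)·N(d₂)
   = 442.7417·0.914786 − 261.9312·0.694441·0.624127 = 291.487926

E0=291.4879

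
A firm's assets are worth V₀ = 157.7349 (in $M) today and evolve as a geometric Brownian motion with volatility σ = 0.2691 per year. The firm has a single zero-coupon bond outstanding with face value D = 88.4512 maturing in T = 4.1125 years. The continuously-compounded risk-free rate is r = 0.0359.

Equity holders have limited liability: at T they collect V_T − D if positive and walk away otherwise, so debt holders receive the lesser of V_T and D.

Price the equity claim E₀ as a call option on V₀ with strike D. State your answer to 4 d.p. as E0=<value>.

E0=83.9125

d₁ = [ln(V₀/D) + (r + σ²/2)T] / (σ√T)
   = [ln(157.7349/88.4512) + (0.0359 + 0.5·0.2691²)·4.1125] / (0.2691·√4.1125)
   = [0.578465 + 0.296542] / 0.545716 = 1.603410
d₂ = d₁ − σ√T = 1.603410 − 0.545716 = 1.057694
N(d₁) = 0.945578,  N(d₂) = 0.854903,  e^(−rT) = 0.862743
E₀ = V₀·N(d₁) − D·e^(−rT)·N(d₂)
   = 157.7349·0.945578 − 88.4512·0.862743·0.854903 = 83.912489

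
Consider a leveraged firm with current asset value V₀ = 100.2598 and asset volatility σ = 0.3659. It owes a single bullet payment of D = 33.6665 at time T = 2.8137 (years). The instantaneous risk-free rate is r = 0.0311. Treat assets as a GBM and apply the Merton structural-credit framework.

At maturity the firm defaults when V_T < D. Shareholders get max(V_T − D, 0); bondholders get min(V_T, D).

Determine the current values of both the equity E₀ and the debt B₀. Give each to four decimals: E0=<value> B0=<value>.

d₁ = [ln(V₀/D) + (r + σ²/2)T] / (σ√T)
   = [ln(100.2598/33.6665) + (0.0311 + 0.5·0.3659²)·2.8137] / (0.3659·√2.8137)
   = [1.091262 + 0.275859] / 0.613764 = 2.227438
d₂ = d₁ − σ√T = 2.227438 − 0.613764 = 1.613674
N(d₁) = 0.987041,  N(d₂) = 0.946701,  e^(−rT) = 0.916213
E₀ = V₀·N(d₁) − D·e^(−rT)·N(d₂)
   = 100.2598·0.987041 − 33.6665·0.916213·0.946701 = 69.758884
B₀ = V₀ − E₀ = 100.2598 − 69.758884 = 30.500916

E0=69.7589 B0=30.5009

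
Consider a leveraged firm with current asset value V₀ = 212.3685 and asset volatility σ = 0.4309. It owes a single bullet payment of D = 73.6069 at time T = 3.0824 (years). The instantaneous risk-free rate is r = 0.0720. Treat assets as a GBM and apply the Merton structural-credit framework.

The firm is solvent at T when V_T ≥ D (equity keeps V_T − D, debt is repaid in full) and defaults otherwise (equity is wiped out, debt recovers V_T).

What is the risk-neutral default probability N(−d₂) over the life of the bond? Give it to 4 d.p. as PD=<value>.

d₁ = [ln(V₀/D) + (r + σ²/2)T] / (σ√T)
   = [ln(212.3685/73.6069) + (0.0720 + 0.5·0.4309²)·3.0824] / (0.4309·√3.0824)
   = [1.059584 + 0.508095] / 0.756521 = 2.072221
d₂ = d₁ − σ√T = 2.072221 − 0.756521 = 1.315700
risk-neutral PD = N(−d₂) = N(-1.315700) = 0.094137

PD=0.0941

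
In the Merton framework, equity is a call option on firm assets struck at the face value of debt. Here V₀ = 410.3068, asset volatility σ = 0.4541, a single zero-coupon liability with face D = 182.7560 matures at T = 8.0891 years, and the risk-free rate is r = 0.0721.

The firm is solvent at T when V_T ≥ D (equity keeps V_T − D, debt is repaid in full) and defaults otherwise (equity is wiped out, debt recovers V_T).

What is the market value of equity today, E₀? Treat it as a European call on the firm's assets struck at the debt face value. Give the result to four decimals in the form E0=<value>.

E0=324.8668

d₁ = [ln(V₀/D) + (r + σ²/2)T] / (σ√T)
   = [ln(410.3068/182.7560) + (0.0721 + 0.5·0.4541²)·8.0891] / (0.4541·√8.0891)
   = [0.808753 + 1.417238] / 1.291521 = 1.723542
d₂ = d₁ − σ√T = 1.723542 − 1.291521 = 0.432020
N(d₁) = 0.957605,  N(d₂) = 0.667137,  e^(−rT) = 0.558096
E₀ = V₀·N(d₁) − D·e^(−rT)·N(d₂)
   = 410.3068·0.957605 − 182.7560·0.558096·0.667137 = 324.866839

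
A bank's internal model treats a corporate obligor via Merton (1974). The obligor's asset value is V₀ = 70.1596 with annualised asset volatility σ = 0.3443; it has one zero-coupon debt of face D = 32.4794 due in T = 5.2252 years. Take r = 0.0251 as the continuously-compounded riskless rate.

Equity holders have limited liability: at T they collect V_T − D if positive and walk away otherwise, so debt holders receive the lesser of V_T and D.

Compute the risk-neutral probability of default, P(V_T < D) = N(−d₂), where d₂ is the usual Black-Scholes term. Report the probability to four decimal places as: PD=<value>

d₁ = [ln(V₀/D) + (r + σ²/2)T] / (σ√T)
   = [ln(70.1596/32.4794) + (0.0251 + 0.5·0.3443²)·5.2252] / (0.3443·√5.2252)
   = [0.770167 + 0.440857] / 0.787025 = 1.538736
d₂ = d₁ − σ√T = 1.538736 − 0.787025 = 0.751711
risk-neutral PD = N(−d₂) = N(-0.751711) = 0.226113

PD=0.2261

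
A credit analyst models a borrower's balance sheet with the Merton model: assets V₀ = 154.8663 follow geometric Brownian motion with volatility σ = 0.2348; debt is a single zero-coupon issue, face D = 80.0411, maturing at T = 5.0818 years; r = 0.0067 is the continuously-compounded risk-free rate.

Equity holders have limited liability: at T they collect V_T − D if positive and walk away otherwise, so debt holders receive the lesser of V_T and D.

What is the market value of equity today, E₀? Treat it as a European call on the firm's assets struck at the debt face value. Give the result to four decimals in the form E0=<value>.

E0=80.0179

d₁ = [ln(V₀/D) + (r + σ²/2)T] / (σ√T)
   = [ln(154.8663/80.0411) + (0.0067 + 0.5·0.2348²)·5.0818] / (0.2348·√5.0818)
   = [0.660022 + 0.174131] / 0.529306 = 1.575936
d₂ = d₁ − σ√T = 1.575936 − 0.529306 = 1.046630
N(d₁) = 0.942480,  N(d₂) = 0.852365,  e^(−rT) = 0.966525
E₀ = V₀·N(d₁) − D·e^(−rT)·N(d₂)
   = 154.8663·0.942480 − 80.0411·0.966525·0.852365 = 80.017929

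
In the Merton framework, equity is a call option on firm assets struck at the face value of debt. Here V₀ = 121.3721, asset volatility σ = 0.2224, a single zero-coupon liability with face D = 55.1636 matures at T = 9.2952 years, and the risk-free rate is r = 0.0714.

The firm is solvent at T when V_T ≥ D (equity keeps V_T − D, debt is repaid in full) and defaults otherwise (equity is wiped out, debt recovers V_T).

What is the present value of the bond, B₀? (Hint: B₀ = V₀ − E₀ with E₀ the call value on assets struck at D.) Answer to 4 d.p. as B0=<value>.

B0=28.1877

d₁ = [ln(V₀/D) + (r + σ²/2)T] / (σ√T)
   = [ln(121.3721/55.1636) + (0.0714 + 0.5·0.2224²)·9.2952] / (0.2224·√9.2952)
   = [0.788558 + 0.893556] / 0.678054 = 2.480796
d₂ = d₁ − σ√T = 2.480796 − 0.678054 = 1.802743
N(d₁) = 0.993446,  N(d₂) = 0.964286,  e^(−rT) = 0.514954
E₀ = V₀·N(d₁) − D·e^(−rT)·N(d₂)
   = 121.3721·0.993446 − 55.1636·0.514954·0.964286 = 93.184370
B₀ = V₀ − E₀ = 121.3721 − 93.184370 = 28.187730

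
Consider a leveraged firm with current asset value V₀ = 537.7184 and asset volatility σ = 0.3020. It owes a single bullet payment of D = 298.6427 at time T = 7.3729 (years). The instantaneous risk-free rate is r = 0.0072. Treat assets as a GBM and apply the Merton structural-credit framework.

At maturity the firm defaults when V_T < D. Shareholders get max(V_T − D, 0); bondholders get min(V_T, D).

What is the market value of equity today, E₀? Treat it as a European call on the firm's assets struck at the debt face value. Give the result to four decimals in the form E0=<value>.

E0=292.3255

d₁ = [ln(V₀/D) + (r + σ²/2)T] / (σ√T)
   = [ln(537.7184/298.6427) + (0.0072 + 0.5·0.3020²)·7.3729] / (0.3020·√7.3729)
   = [0.588087 + 0.389304] / 0.820023 = 1.191907
d₂ = d₁ − σ√T = 1.191907 − 0.820023 = 0.371883
N(d₁) = 0.883351,  N(d₂) = 0.645010,  e^(−rT) = 0.948300
E₀ = V₀·N(d₁) − D·e^(−rT)·N(d₂)
   = 537.7184·0.883351 − 298.6427·0.948300·0.645010 = 292.325477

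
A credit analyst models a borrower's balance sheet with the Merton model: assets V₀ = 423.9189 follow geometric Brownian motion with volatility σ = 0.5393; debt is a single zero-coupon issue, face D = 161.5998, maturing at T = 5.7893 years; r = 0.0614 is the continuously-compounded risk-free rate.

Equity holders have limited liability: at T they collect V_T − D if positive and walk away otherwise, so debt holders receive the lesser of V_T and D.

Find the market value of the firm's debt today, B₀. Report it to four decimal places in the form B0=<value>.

d₁ = [ln(V₀/D) + (r + σ²/2)T] / (σ√T)
   = [ln(423.9189/161.5998) + (0.0614 + 0.5·0.5393²)·5.7893] / (0.5393·√5.7893)
   = [0.964419 + 1.197356] / 1.297608 = 1.665970
d₂ = d₁ − σ√T = 1.665970 − 1.297608 = 0.368362
N(d₁) = 0.952140,  N(d₂) = 0.643698,  e^(−rT) = 0.700849
E₀ = V₀·N(d₁) − D·e^(−rT)·N(d₂)
   = 423.9189·0.952140 − 161.5998·0.700849·0.643698 = 330.726897
B₀ = V₀ − E₀ = 423.9189 − 330.726897 = 93.192003

B0=93.1920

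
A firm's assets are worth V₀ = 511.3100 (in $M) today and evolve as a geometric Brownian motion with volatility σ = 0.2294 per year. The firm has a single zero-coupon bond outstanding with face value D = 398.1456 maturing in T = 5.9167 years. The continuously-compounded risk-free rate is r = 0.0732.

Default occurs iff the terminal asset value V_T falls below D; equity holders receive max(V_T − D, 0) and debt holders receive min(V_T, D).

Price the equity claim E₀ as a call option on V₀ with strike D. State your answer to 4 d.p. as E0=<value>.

d₁ = [ln(V₀/D) + (r + σ²/2)T] / (σ√T)
   = [ln(511.3100/398.1456) + (0.0732 + 0.5·0.2294²)·5.9167] / (0.2294·√5.9167)
   = [0.250158 + 0.588784] / 0.557999 = 1.503484
d₂ = d₁ − σ√T = 1.503484 − 0.557999 = 0.945485
N(d₁) = 0.933643,  N(d₂) = 0.827794,  e^(−rT) = 0.648494
E₀ = V₀·N(d₁) − D·e^(−rT)·N(d₂)
   = 511.3100·0.933643 − 398.1456·0.648494·0.827794 = 263.648506

E0=263.6485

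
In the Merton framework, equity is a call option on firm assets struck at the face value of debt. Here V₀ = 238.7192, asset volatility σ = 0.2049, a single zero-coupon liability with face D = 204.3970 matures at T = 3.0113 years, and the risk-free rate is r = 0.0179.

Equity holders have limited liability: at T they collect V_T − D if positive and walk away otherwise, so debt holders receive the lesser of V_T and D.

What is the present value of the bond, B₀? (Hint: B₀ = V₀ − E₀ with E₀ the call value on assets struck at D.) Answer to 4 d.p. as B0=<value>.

B0=180.6360

d₁ = [ln(V₀/D) + (r + σ²/2)T] / (σ√T)
   = [ln(238.7192/204.3970) + (0.0179 + 0.5·0.2049²)·3.0113] / (0.2049·√3.0113)
   = [0.155224 + 0.117115] / 0.355565 = 0.765934
d₂ = d₁ − σ√T = 0.765934 − 0.355565 = 0.410369
N(d₁) = 0.778142,  N(d₂) = 0.659232,  e^(−rT) = 0.947525
E₀ = V₀·N(d₁) − D·e^(−rT)·N(d₂)
   = 238.7192·0.778142 − 204.3970·0.947525·0.659232 = 58.083158
B₀ = V₀ − E₀ = 238.7192 − 58.083158 = 180.636042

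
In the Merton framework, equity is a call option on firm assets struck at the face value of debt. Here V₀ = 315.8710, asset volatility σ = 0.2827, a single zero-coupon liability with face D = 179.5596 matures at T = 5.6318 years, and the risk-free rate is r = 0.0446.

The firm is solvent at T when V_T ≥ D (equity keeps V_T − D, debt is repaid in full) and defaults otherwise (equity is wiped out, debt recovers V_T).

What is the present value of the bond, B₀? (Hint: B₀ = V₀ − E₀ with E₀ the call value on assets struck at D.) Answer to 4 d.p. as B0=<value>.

d₁ = [ln(V₀/D) + (r + σ²/2)T] / (σ√T)
   = [ln(315.8710/179.5596) + (0.0446 + 0.5·0.2827²)·5.6318] / (0.2827·√5.6318)
   = [0.564827 + 0.476223] / 0.670887 = 1.551751
d₂ = d₁ − σ√T = 1.551751 − 0.670887 = 0.880864
N(d₁) = 0.939639,  N(d₂) = 0.810804,  e^(−rT) = 0.777884
E₀ = V₀·N(d₁) − D·e^(−rT)·N(d₂)
   = 315.8710·0.939639 − 179.5596·0.777884·0.810804 = 183.554453
B₀ = V₀ − E₀ = 315.8710 − 183.554453 = 132.316547

B0=132.3165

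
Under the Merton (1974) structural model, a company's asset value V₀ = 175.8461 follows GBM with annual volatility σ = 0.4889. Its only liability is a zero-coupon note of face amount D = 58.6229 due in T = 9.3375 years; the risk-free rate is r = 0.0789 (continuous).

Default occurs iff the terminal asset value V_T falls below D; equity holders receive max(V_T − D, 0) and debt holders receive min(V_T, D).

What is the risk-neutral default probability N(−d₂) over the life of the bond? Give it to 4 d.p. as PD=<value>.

PD=0.3151

d₁ = [ln(V₀/D) + (r + σ²/2)T] / (σ√T)
   = [ln(175.8461/58.6229) + (0.0789 + 0.5·0.4889²)·9.3375] / (0.4889·√9.3375)
   = [1.098484 + 1.852668] / 1.493948 = 1.975405
d₂ = d₁ − σ√T = 1.975405 − 1.493948 = 0.481458
risk-neutral PD = N(−d₂) = N(-0.481458) = 0.315096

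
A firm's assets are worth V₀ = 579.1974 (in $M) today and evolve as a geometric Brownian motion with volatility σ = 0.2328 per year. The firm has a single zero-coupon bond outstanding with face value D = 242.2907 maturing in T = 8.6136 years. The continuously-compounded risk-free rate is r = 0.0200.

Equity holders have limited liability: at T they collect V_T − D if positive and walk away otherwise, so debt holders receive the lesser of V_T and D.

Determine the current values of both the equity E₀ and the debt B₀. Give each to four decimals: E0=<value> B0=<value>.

d₁ = [ln(V₀/D) + (r + σ²/2)T] / (σ√T)
   = [ln(579.1974/242.2907) + (0.0200 + 0.5·0.2328²)·8.6136] / (0.2328·√8.6136)
   = [0.871505 + 0.405683] / 0.683243 = 1.869302
d₂ = d₁ − σ√T = 1.869302 − 0.683243 = 1.186059
N(d₁) = 0.969210,  N(d₂) = 0.882200,  e^(−rT) = 0.841750
E₀ = V₀·N(d₁) − D·e^(−rT)·N(d₂)
   = 579.1974·0.969210 − 242.2907·0.841750·0.882200 = 381.440445
B₀ = V₀ − E₀ = 579.1974 − 381.440445 = 197.756955

E0=381.4404 B0=197.7570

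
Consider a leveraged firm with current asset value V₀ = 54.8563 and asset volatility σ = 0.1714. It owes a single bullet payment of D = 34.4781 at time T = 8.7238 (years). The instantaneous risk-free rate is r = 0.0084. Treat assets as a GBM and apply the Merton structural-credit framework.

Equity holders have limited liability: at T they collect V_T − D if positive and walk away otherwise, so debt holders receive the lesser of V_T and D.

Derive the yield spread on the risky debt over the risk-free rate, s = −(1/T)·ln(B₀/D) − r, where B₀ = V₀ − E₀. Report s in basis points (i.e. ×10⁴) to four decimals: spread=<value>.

spread=56.3416

d₁ = [ln(V₀/D) + (r + σ²/2)T] / (σ√T)
   = [ln(54.8563/34.4781) + (0.0084 + 0.5·0.1714²)·8.7238] / (0.1714·√8.7238)
   = [0.464393 + 0.201424] / 0.506248 = 1.315197
d₂ = d₁ − σ√T = 1.315197 − 0.506248 = 0.808949
N(d₁) = 0.905778,  N(d₂) = 0.790728,  e^(−rT) = 0.929341
E₀ = V₀·N(d₁) − D·e^(−rT)·N(d₂)
   = 54.8563·0.905778 − 34.4781·0.929341·0.790728 = 24.351222
B₀ = V₀ − E₀ = 54.8563 − 24.351222 = 30.505078
spread = −(1/T)·ln(B₀/D) − r = −(1/8.7238)·ln(30.505078/34.4781) − 0.0084 = 0.00563416
in basis points: 0.00563416 × 10⁴ = 56.3416 bp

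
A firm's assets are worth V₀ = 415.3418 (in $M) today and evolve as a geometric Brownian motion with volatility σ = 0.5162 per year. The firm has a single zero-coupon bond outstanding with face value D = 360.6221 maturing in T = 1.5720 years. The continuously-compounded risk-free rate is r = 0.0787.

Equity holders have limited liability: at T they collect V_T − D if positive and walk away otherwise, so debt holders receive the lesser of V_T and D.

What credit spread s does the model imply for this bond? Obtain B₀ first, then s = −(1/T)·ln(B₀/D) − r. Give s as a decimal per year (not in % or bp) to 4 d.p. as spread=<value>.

d₁ = [ln(V₀/D) + (r + σ²/2)T] / (σ√T)
   = [ln(415.3418/360.6221) + (0.0787 + 0.5·0.5162²)·1.5720] / (0.5162·√1.5720)
   = [0.141271 + 0.333156] / 0.647209 = 0.733036
d₂ = d₁ − σ√T = 0.733036 − 0.647209 = 0.085827
N(d₁) = 0.768232,  N(d₂) = 0.534198,  e^(−rT) = 0.883630
E₀ = V₀·N(d₁) − D·e^(−rT)·N(d₂)
   = 415.3418·0.768232 − 360.6221·0.883630·0.534198 = 148.852956
B₀ = V₀ − E₀ = 415.3418 − 148.852956 = 266.488844
spread = −(1/T)·ln(B₀/D) − r = −(1/1.5720)·ln(266.488844/360.6221) − 0.0787 = 0.11372889

spread=0.1137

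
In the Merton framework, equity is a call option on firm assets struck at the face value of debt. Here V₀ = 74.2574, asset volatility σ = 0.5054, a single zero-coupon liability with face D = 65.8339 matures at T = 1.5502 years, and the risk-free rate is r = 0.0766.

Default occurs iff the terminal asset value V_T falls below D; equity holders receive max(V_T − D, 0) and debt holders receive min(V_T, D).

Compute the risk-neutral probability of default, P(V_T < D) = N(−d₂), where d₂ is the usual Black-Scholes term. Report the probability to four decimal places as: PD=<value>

d₁ = [ln(V₀/D) + (r + σ²/2)T] / (σ√T)
   = [ln(74.2574/65.8339) + (0.0766 + 0.5·0.5054²)·1.5502] / (0.5054·√1.5502)
   = [0.120403 + 0.316728] / 0.629259 = 0.694676
d₂ = d₁ − σ√T = 0.694676 − 0.629259 = 0.065418
risk-neutral PD = N(−d₂) = N(-0.065418) = 0.473921

PD=0.4739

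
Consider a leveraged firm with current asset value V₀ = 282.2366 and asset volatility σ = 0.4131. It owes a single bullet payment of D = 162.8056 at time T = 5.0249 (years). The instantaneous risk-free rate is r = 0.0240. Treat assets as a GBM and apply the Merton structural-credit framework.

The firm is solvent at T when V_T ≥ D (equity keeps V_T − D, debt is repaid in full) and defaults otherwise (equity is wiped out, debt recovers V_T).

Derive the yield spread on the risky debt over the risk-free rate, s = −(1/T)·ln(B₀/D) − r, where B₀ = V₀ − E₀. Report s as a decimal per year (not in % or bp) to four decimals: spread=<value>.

d₁ = [ln(V₀/D) + (r + σ²/2)T] / (σ√T)
   = [ln(282.2366/162.8056) + (0.0240 + 0.5·0.4131²)·5.0249] / (0.4131·√5.0249)
   = [0.550189 + 0.549351] / 0.926017 = 1.187387
d₂ = d₁ − σ√T = 1.187387 − 0.926017 = 0.261370
N(d₁) = 0.882462,  N(d₂) = 0.603096,  e^(−rT) = 0.886391
E₀ = V₀·N(d₁) − D·e^(−rT)·N(d₂)
   = 282.2366·0.882462 − 162.8056·0.886391·0.603096 = 162.030759
B₀ = V₀ − E₀ = 282.2366 − 162.030759 = 120.205841
spread = −(1/T)·ln(B₀/D) − r = −(1/5.0249)·ln(120.205841/162.8056) − 0.0240 = 0.03636961

spread=0.0364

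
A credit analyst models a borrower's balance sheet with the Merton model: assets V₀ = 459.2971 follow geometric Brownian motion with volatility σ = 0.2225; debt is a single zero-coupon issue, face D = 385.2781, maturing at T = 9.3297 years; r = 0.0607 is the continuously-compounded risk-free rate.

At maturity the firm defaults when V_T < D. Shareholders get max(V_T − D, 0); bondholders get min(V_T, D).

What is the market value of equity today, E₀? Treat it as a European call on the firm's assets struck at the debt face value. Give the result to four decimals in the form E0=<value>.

E0=255.0722

d₁ = [ln(V₀/D) + (r + σ²/2)T] / (σ√T)
   = [ln(459.2971/385.2781) + (0.0607 + 0.5·0.2225²)·9.3297] / (0.2225·√9.3297)
   = [0.175732 + 0.797252] / 0.679616 = 1.431666
d₂ = d₁ − σ√T = 1.431666 − 0.679616 = 0.752050
N(d₁) = 0.923880,  N(d₂) = 0.773989,  e^(−rT) = 0.567614
E₀ = V₀·N(d₁) − D·e^(−rT)·N(d₂)
   = 459.2971·0.923880 − 385.2781·0.567614·0.773989 = 255.072234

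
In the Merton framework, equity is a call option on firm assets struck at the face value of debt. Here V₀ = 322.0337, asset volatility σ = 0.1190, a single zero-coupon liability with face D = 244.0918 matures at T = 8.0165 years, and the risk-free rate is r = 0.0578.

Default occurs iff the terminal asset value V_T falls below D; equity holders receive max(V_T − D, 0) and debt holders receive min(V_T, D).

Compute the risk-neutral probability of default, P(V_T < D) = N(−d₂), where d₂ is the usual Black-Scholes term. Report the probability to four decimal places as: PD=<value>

PD=0.0212

d₁ = [ln(V₀/D) + (r + σ²/2)T] / (σ√T)
   = [ln(322.0337/244.0918) + (0.0578 + 0.5·0.1190²)·8.0165] / (0.1190·√8.0165)
   = [0.277112 + 0.520115] / 0.336930 = 2.366150
d₂ = d₁ − σ√T = 2.366150 − 0.336930 = 2.029220
risk-neutral PD = N(−d₂) = N(-2.029220) = 0.021218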